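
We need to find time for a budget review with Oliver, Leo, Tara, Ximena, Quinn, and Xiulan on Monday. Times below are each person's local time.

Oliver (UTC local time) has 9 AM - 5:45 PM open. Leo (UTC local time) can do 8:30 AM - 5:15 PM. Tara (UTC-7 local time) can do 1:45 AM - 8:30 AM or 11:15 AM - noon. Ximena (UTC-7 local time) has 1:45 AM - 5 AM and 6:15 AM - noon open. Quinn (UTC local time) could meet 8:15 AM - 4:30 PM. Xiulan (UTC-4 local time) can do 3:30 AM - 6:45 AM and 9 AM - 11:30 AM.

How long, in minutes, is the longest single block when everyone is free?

Oliver in UTC: 09:00-17:45.
Leo in UTC: 08:30-17:15.
Tara in UTC: 08:45-15:30, 18:15-19:00 (add 7h to convert from UTC-7).
Ximena in UTC: 08:45-12:00, 13:15-19:00 (add 7h to convert from UTC-7).
Quinn in UTC: 08:15-16:30.
Xiulan in UTC: 07:30-10:45, 13:00-15:30 (add 4h to convert from UTC-4).
Oliver ∩ Leo: 09:00-17:15.
Oliver ∩ Leo ∩ Tara: 09:00-15:30.
Oliver ∩ Leo ∩ Tara ∩ Ximena: 09:00-12:00, 13:15-15:30.
Oliver ∩ Leo ∩ Tara ∩ Ximena ∩ Quinn: 09:00-12:00, 13:15-15:30.
Oliver ∩ Leo ∩ Tara ∩ Ximena ∩ Quinn ∩ Xiulan: 09:00-10:45, 13:15-15:30.
So the common availability across everyone is 09:00-10:45, 13:15-15:30.
The longest is 13:15-15:30 at 135 minutes.

135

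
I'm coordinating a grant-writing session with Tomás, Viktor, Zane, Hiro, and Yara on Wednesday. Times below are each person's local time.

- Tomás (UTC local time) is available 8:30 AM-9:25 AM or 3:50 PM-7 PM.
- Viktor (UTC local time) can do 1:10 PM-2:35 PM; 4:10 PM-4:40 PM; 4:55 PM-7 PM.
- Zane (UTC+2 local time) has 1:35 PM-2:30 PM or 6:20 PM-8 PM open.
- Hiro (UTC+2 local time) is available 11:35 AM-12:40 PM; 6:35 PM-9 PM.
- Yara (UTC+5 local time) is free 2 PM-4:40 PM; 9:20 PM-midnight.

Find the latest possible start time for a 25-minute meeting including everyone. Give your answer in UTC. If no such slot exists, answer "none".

17:35

Tomás in UTC: 08:30-09:25, 15:50-19:00.
Viktor in UTC: 13:10-14:35, 16:10-16:40, 16:55-19:00.
Zane in UTC: 11:35-12:30, 16:20-18:00 (subtract 2h to convert from UTC+2).
Hiro in UTC: 09:35-10:40, 16:35-19:00 (subtract 2h to convert from UTC+2).
Yara in UTC: 09:00-11:40, 16:20-19:00 (subtract 5h to convert from UTC+5).
Tomás ∩ Viktor: 16:10-16:40, 16:55-19:00.
Tomás ∩ Viktor ∩ Zane: 16:20-16:40, 16:55-18:00.
Tomás ∩ Viktor ∩ Zane ∩ Hiro: 16:35-16:40, 16:55-18:00.
Tomás ∩ Viktor ∩ Zane ∩ Hiro ∩ Yara: 16:35-16:40, 16:55-18:00.
So the common availability across everyone is 16:35-16:40, 16:55-18:00.
The last common window of at least 25 minutes is 16:55-18:00; a 25-minute meeting can start as late as 17:35 and still end by 18:00.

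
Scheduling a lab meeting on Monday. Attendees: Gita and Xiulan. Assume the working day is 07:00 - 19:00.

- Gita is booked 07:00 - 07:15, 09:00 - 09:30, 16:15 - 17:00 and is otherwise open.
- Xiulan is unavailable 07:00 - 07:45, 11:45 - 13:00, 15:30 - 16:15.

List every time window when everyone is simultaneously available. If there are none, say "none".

07:45-09:00, 09:30-11:45, 13:00-15:30, 17:00-19:00

Gita free: 07:15-09:00, 09:30-16:15, 17:00-19:00 (invert busy blocks within the working day).
Xiulan free: 07:45-11:45, 13:00-15:30, 16:15-19:00 (invert busy blocks within the working day).
Gita ∩ Xiulan: 07:45-09:00, 09:30-11:45, 13:00-15:30, 17:00-19:00.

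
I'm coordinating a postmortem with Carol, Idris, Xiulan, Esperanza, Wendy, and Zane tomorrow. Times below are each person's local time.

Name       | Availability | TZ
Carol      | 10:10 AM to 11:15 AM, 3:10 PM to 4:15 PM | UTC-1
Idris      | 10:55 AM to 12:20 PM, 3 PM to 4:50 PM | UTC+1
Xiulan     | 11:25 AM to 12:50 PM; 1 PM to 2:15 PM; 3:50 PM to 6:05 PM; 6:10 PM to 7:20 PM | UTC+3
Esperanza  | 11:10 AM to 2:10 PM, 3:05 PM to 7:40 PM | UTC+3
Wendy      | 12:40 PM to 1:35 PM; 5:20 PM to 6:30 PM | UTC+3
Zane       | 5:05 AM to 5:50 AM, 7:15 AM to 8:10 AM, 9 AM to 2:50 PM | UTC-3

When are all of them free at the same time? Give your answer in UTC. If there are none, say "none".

Carol in UTC: 11:10-12:15, 16:10-17:15 (add 1h to convert from UTC-1).
Idris in UTC: 09:55-11:20, 14:00-15:50 (subtract 1h to convert from UTC+1).
Xiulan in UTC: 08:25-09:50, 10:00-11:15, 12:50-15:05, 15:10-16:20 (subtract 3h to convert from UTC+3).
Esperanza in UTC: 08:10-11:10, 12:05-16:40 (subtract 3h to convert from UTC+3).
Wendy in UTC: 09:40-10:35, 14:20-15:30 (subtract 3h to convert from UTC+3).
Zane in UTC: 08:05-08:50, 10:15-11:10, 12:00-17:50 (add 3h to convert from UTC-3).
Carol ∩ Idris: 11:10-11:20.
Carol ∩ Idris ∩ Xiulan: 11:10-11:15.
Carol ∩ Idris ∩ Xiulan ∩ Esperanza: ∅.
Carol ∩ Idris ∩ Xiulan ∩ Esperanza ∩ Wendy: ∅.
Carol ∩ Idris ∩ Xiulan ∩ Esperanza ∩ Wendy ∩ Zane: ∅.
There is no time when everyone is free.

none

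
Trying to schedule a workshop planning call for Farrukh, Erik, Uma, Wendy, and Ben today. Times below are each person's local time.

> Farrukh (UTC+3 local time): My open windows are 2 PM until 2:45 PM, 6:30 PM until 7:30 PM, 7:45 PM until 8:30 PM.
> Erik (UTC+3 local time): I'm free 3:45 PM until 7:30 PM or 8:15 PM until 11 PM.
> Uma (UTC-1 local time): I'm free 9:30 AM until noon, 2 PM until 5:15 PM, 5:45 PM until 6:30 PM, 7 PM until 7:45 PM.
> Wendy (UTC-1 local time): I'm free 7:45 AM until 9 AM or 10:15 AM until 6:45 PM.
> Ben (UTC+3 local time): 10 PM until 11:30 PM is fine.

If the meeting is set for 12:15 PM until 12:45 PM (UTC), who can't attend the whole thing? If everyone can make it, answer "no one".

Ben, Erik, Farrukh

Farrukh in UTC: 11:00-11:45, 15:30-16:30, 16:45-17:30 (subtract 3h to convert from UTC+3).
Erik in UTC: 12:45-16:30, 17:15-20:00 (subtract 3h to convert from UTC+3).
Uma in UTC: 10:30-13:00, 15:00-18:15, 18:45-19:30, 20:00-20:45 (add 1h to convert from UTC-1).
Wendy in UTC: 08:45-10:00, 11:15-19:45 (add 1h to convert from UTC-1).
Ben in UTC: 19:00-20:30 (subtract 3h to convert from UTC+3).
Farrukh: not fully free for 12:15-12:45. Erik: not fully free for 12:15-12:45. Uma: free for 12:15-12:45. Wendy: free for 12:15-12:45. Ben: not fully free for 12:15-12:45.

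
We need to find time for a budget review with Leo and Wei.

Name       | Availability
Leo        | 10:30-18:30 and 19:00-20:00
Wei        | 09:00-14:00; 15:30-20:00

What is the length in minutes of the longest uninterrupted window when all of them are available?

210

Leo ∩ Wei: 10:30-14:00, 15:30-18:30, 19:00-20:00.
The longest is 10:30-14:00 at 210 minutes.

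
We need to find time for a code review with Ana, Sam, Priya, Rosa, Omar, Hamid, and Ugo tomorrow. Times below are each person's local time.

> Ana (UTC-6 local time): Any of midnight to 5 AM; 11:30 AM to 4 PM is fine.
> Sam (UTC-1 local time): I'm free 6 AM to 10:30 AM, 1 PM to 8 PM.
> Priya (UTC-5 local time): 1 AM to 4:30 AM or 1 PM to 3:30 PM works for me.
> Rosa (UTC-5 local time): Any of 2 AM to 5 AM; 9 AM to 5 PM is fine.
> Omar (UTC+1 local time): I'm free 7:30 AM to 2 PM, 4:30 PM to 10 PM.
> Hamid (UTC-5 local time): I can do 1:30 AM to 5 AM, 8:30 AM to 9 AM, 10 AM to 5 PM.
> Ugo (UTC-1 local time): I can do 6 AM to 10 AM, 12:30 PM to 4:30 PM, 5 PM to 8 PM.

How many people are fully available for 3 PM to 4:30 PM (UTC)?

4

Ana in UTC: 06:00-11:00, 17:30-22:00 (add 6h to convert from UTC-6).
Sam in UTC: 07:00-11:30, 14:00-21:00 (add 1h to convert from UTC-1).
Priya in UTC: 06:00-09:30, 18:00-20:30 (add 5h to convert from UTC-5).
Rosa in UTC: 07:00-10:00, 14:00-22:00 (add 5h to convert from UTC-5).
Omar in UTC: 06:30-13:00, 15:30-21:00 (subtract 1h to convert from UTC+1).
Hamid in UTC: 06:30-10:00, 13:30-14:00, 15:00-22:00 (add 5h to convert from UTC-5).
Ugo in UTC: 07:00-11:00, 13:30-17:30, 18:00-21:00 (add 1h to convert from UTC-1).
Sam, Rosa, Hamid, and Ugo can make the full 15:00-16:30 slot — that's 4.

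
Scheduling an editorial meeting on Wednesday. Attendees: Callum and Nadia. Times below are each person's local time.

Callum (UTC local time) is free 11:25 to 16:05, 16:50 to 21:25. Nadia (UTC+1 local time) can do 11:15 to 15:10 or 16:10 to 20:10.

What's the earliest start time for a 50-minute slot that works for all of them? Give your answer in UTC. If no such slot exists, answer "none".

Callum in UTC: 11:25-16:05, 16:50-21:25.
Nadia in UTC: 10:15-14:10, 15:10-19:10 (subtract 1h to convert from UTC+1).
Callum ∩ Nadia: 11:25-14:10, 15:10-16:05, 16:50-19:10.
The first common window of at least 50 minutes is 11:25-14:10, so the earliest start is 11:25.

11:25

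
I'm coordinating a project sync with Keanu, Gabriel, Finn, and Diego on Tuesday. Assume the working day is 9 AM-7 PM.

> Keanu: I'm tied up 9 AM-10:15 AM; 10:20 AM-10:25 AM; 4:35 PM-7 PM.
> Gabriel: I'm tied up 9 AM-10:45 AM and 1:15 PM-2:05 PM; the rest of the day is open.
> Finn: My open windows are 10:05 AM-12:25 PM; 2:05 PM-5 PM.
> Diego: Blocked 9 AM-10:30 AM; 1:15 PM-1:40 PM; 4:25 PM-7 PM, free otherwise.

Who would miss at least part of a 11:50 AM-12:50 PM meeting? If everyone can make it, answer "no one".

Finn

Keanu free: 10:15-10:20, 10:25-16:35 (invert busy blocks within the working day).
Gabriel free: 10:45-13:15, 14:05-19:00 (invert busy blocks within the working day).
Finn free: 10:05-12:25, 14:05-17:00.
Diego free: 10:30-13:15, 13:40-16:25 (invert busy blocks within the working day).
Keanu: free for 11:50-12:50. Gabriel: free for 11:50-12:50. Finn: not fully free for 11:50-12:50. Diego: free for 11:50-12:50.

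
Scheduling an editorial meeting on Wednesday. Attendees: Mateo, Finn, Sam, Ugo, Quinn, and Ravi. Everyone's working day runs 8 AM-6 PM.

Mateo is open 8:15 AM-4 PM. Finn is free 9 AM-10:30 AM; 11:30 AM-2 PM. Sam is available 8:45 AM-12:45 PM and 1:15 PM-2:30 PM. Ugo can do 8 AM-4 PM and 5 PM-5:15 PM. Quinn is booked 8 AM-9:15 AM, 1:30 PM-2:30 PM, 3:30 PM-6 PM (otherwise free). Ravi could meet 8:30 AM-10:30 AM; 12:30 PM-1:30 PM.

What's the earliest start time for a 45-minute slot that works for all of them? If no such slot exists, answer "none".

09:15

Mateo free: 08:15-16:00.
Finn free: 09:00-10:30, 11:30-14:00.
Sam free: 08:45-12:45, 13:15-14:30.
Ugo free: 08:00-16:00, 17:00-17:15.
Quinn free: 09:15-13:30, 14:30-15:30 (invert busy blocks within the working day).
Ravi free: 08:30-10:30, 12:30-13:30.
Mateo ∩ Finn: 09:00-10:30, 11:30-14:00.
Mateo ∩ Finn ∩ Sam: 09:00-10:30, 11:30-12:45, 13:15-14:00.
Mateo ∩ Finn ∩ Sam ∩ Ugo: 09:00-10:30, 11:30-12:45, 13:15-14:00.
Mateo ∩ Finn ∩ Sam ∩ Ugo ∩ Quinn: 09:15-10:30, 11:30-12:45, 13:15-13:30.
Mateo ∩ Finn ∩ Sam ∩ Ugo ∩ Quinn ∩ Ravi: 09:15-10:30, 12:30-12:45, 13:15-13:30.
Those are the intersection windows.
The first common window of at least 45 minutes is 09:15-10:30, so the earliest start is 09:15.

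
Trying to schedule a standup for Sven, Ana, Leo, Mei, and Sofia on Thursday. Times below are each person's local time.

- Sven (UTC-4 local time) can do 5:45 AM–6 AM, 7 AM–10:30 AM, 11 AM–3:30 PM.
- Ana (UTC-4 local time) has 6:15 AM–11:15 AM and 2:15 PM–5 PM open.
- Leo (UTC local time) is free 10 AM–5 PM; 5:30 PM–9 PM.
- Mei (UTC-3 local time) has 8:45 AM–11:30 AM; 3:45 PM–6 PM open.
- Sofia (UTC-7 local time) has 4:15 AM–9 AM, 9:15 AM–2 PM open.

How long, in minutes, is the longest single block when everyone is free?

Sven in UTC: 09:45-10:00, 11:00-14:30, 15:00-19:30 (add 4h to convert from UTC-4).
Ana in UTC: 10:15-15:15, 18:15-21:00 (add 4h to convert from UTC-4).
Leo in UTC: 10:00-17:00, 17:30-21:00.
Mei in UTC: 11:45-14:30, 18:45-21:00 (add 3h to convert from UTC-3).
Sofia in UTC: 11:15-16:00, 16:15-21:00 (add 7h to convert from UTC-7).
Sven ∩ Ana: 11:00-14:30, 15:00-15:15, 18:15-19:30.
Sven ∩ Ana ∩ Leo: 11:00-14:30, 15:00-15:15, 18:15-19:30.
Sven ∩ Ana ∩ Leo ∩ Mei: 11:45-14:30, 18:45-19:30.
Sven ∩ Ana ∩ Leo ∩ Mei ∩ Sofia: 11:45-14:30, 18:45-19:30.
The longest is 11:45-14:30 at 165 minutes.

165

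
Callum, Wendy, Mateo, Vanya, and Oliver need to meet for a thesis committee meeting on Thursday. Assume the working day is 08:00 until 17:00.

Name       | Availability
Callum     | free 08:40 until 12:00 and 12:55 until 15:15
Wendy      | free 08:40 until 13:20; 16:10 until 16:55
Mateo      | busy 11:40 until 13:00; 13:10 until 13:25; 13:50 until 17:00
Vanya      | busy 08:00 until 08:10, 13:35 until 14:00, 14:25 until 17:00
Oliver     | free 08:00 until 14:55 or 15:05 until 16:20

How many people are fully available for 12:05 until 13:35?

Callum free: 08:40-12:00, 12:55-15:15.
Wendy free: 08:40-13:20, 16:10-16:55.
Mateo free: 08:00-11:40, 13:00-13:10, 13:25-13:50 (invert busy blocks within the working day).
Vanya free: 08:10-13:35, 14:00-14:25 (invert busy blocks within the working day).
Oliver free: 08:00-14:55, 15:05-16:20.
Vanya and Oliver can make the full 12:05-13:35 slot — that's 2.

2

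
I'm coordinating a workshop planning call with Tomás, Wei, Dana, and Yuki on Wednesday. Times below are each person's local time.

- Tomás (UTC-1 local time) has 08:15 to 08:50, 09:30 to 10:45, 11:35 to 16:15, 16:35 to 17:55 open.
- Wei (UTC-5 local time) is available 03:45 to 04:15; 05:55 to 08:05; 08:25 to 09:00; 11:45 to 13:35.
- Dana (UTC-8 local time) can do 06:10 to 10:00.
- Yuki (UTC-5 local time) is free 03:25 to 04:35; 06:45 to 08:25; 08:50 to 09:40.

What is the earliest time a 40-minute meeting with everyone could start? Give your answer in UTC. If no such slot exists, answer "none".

Tomás in UTC: 09:15-09:50, 10:30-11:45, 12:35-17:15, 17:35-18:55 (add 1h to convert from UTC-1).
Wei in UTC: 08:45-09:15, 10:55-13:05, 13:25-14:00, 16:45-18:35 (add 5h to convert from UTC-5).
Dana in UTC: 14:10-18:00 (add 8h to convert from UTC-8).
Yuki in UTC: 08:25-09:35, 11:45-13:25, 13:50-14:40 (add 5h to convert from UTC-5).
Tomás ∩ Wei: 10:55-11:45, 12:35-13:05, 13:25-14:00, 16:45-17:15, 17:35-18:35.
Tomás ∩ Wei ∩ Dana: 16:45-17:15, 17:35-18:00.
Tomás ∩ Wei ∩ Dana ∩ Yuki: ∅.
There is no time when everyone is free.
No common window is at least 40 minutes long.

none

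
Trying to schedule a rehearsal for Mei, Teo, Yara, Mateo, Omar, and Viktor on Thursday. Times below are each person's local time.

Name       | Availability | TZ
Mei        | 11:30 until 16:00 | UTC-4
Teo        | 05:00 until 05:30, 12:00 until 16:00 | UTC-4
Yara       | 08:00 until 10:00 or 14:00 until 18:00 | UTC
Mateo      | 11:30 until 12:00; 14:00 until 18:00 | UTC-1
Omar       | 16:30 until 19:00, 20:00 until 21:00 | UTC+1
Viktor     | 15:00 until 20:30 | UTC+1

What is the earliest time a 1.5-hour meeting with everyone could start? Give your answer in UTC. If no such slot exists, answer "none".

Mei in UTC: 15:30-20:00 (add 4h to convert from UTC-4).
Teo in UTC: 09:00-09:30, 16:00-20:00 (add 4h to convert from UTC-4).
Yara in UTC: 08:00-10:00, 14:00-18:00.
Mateo in UTC: 12:30-13:00, 15:00-19:00 (add 1h to convert from UTC-1).
Omar in UTC: 15:30-18:00, 19:00-20:00 (subtract 1h to convert from UTC+1).
Viktor in UTC: 14:00-19:30 (subtract 1h to convert from UTC+1).
Mei ∩ Teo: 16:00-20:00.
Mei ∩ Teo ∩ Yara: 16:00-18:00.
Mei ∩ Teo ∩ Yara ∩ Mateo: 16:00-18:00.
Mei ∩ Teo ∩ Yara ∩ Mateo ∩ Omar: 16:00-18:00.
Mei ∩ Teo ∩ Yara ∩ Mateo ∩ Omar ∩ Viktor: 16:00-18:00.
Those are the intersection windows.
The first common window of at least 90 minutes is 16:00-18:00, so the earliest start is 16:00.

16:00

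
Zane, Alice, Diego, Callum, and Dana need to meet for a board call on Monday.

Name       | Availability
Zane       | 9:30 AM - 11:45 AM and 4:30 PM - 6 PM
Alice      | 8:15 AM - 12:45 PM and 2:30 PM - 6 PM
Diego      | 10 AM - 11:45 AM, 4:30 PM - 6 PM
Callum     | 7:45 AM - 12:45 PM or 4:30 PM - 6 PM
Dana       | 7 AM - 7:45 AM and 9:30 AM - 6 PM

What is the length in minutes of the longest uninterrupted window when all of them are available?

105

Zane ∩ Alice: 09:30-11:45, 16:30-18:00.
Zane ∩ Alice ∩ Diego: 10:00-11:45, 16:30-18:00.
Zane ∩ Alice ∩ Diego ∩ Callum: 10:00-11:45, 16:30-18:00.
Zane ∩ Alice ∩ Diego ∩ Callum ∩ Dana: 10:00-11:45, 16:30-18:00.
The longest is 10:00-11:45 at 105 minutes.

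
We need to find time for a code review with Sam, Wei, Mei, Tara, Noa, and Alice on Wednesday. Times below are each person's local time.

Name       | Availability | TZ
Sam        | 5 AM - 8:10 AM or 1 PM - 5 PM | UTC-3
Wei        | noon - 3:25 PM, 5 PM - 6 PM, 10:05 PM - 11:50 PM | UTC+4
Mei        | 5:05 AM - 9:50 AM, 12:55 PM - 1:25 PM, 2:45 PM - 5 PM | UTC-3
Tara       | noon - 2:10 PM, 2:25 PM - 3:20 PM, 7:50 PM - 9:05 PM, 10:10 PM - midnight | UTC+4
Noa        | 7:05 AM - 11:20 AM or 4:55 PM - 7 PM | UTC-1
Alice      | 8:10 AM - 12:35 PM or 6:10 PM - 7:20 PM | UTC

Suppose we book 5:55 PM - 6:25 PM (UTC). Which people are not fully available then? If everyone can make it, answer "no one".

Alice, Tara, Wei

Sam in UTC: 08:00-11:10, 16:00-20:00 (add 3h to convert from UTC-3).
Wei in UTC: 08:00-11:25, 13:00-14:00, 18:05-19:50 (subtract 4h to convert from UTC+4).
Mei in UTC: 08:05-12:50, 15:55-16:25, 17:45-20:00 (add 3h to convert from UTC-3).
Tara in UTC: 08:00-10:10, 10:25-11:20, 15:50-17:05, 18:10-20:00 (subtract 4h to convert from UTC+4).
Noa in UTC: 08:05-12:20, 17:55-20:00 (add 1h to convert from UTC-1).
Alice in UTC: 08:10-12:35, 18:10-19:20.
Sam: free for 17:55-18:25. Wei: not fully free for 17:55-18:25. Mei: free for 17:55-18:25. Tara: not fully free for 17:55-18:25. Noa: free for 17:55-18:25. Alice: not fully free for 17:55-18:25.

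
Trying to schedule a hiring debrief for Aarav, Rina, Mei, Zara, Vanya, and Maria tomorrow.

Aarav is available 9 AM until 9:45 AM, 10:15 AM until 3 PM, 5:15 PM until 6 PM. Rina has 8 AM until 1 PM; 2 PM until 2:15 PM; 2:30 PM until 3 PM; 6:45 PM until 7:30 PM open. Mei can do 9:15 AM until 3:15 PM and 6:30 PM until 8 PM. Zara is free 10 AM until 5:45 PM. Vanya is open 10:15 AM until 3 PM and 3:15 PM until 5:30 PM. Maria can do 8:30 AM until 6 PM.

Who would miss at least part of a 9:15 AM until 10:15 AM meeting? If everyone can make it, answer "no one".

Aarav, Vanya, Zara

Aarav: not fully free for 09:15-10:15. Rina: free for 09:15-10:15. Mei: free for 09:15-10:15. Zara: not fully free for 09:15-10:15. Vanya: not fully free for 09:15-10:15. Maria: free for 09:15-10:15.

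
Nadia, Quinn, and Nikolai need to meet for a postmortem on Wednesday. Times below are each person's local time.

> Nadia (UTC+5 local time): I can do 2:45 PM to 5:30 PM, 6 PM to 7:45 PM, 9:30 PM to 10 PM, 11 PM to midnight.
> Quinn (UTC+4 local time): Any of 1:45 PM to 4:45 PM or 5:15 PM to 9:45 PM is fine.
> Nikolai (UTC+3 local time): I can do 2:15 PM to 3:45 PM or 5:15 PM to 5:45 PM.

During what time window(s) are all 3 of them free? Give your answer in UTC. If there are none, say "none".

11:15-12:30, 14:15-14:45

Nadia in UTC: 09:45-12:30, 13:00-14:45, 16:30-17:00, 18:00-19:00 (subtract 5h to convert from UTC+5).
Quinn in UTC: 09:45-12:45, 13:15-17:45 (subtract 4h to convert from UTC+4).
Nikolai in UTC: 11:15-12:45, 14:15-14:45 (subtract 3h to convert from UTC+3).
Nadia ∩ Quinn: 09:45-12:30, 13:15-14:45, 16:30-17:00.
Nadia ∩ Quinn ∩ Nikolai: 11:15-12:30, 14:15-14:45.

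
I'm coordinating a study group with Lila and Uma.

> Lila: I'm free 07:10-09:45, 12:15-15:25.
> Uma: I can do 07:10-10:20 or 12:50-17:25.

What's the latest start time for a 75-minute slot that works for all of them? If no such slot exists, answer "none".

14:10

Lila ∩ Uma: 07:10-09:45, 12:50-15:25.
Those are the intersection windows.
The last common window of at least 75 minutes is 12:50-15:25; a 75-minute meeting can start as late as 14:10 and still end by 15:25.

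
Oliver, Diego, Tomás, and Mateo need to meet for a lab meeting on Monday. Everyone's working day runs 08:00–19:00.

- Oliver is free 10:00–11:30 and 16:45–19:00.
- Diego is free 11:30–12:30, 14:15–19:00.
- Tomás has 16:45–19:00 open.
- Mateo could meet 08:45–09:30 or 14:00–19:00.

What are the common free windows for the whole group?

16:45-19:00

Oliver ∩ Diego: 16:45-19:00.
Oliver ∩ Diego ∩ Tomás: 16:45-19:00.
Oliver ∩ Diego ∩ Tomás ∩ Mateo: 16:45-19:00.
Those are the intersection windows.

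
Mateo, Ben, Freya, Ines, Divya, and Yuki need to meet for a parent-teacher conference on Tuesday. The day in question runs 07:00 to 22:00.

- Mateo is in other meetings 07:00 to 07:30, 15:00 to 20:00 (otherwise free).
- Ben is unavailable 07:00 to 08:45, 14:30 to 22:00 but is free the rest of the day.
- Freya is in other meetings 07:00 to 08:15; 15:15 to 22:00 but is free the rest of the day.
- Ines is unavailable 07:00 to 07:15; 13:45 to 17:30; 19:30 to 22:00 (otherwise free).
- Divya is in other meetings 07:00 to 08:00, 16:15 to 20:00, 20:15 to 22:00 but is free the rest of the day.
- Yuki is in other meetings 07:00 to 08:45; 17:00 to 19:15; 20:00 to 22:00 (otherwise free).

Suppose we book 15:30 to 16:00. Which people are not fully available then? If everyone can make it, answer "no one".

Mateo free: 07:30-15:00, 20:00-22:00 (invert busy blocks within the working day).
Ben free: 08:45-14:30 (invert busy blocks within the working day).
Freya free: 08:15-15:15 (invert busy blocks within the working day).
Ines free: 07:15-13:45, 17:30-19:30 (invert busy blocks within the working day).
Divya free: 08:00-16:15, 20:00-20:15 (invert busy blocks within the working day).
Yuki free: 08:45-17:00, 19:15-20:00 (invert busy blocks within the working day).
Mateo: not fully free for 15:30-16:00. Ben: not fully free for 15:30-16:00. Freya: not fully free for 15:30-16:00. Ines: not fully free for 15:30-16:00. Divya: free for 15:30-16:00. Yuki: free for 15:30-16:00.

Ben, Freya, Ines, Mateo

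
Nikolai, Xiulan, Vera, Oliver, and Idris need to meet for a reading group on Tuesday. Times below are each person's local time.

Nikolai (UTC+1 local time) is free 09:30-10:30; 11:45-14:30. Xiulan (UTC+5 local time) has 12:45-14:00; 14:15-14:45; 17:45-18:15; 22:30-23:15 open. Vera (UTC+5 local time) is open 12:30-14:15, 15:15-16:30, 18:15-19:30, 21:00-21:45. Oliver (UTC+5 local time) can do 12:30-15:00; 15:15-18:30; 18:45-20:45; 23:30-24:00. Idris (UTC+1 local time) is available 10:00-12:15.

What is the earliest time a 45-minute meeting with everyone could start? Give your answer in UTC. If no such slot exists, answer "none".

Nikolai in UTC: 08:30-09:30, 10:45-13:30 (subtract 1h to convert from UTC+1).
Xiulan in UTC: 07:45-09:00, 09:15-09:45, 12:45-13:15, 17:30-18:15 (subtract 5h to convert from UTC+5).
Vera in UTC: 07:30-09:15, 10:15-11:30, 13:15-14:30, 16:00-16:45 (subtract 5h to convert from UTC+5).
Oliver in UTC: 07:30-10:00, 10:15-13:30, 13:45-15:45, 18:30-19:00 (subtract 5h to convert from UTC+5).
Idris in UTC: 09:00-11:15 (subtract 1h to convert from UTC+1).
Nikolai ∩ Xiulan: 08:30-09:00, 09:15-09:30, 12:45-13:15.
Nikolai ∩ Xiulan ∩ Vera: 08:30-09:00.
Nikolai ∩ Xiulan ∩ Vera ∩ Oliver: 08:30-09:00.
Nikolai ∩ Xiulan ∩ Vera ∩ Oliver ∩ Idris: ∅.
There is no time when everyone is free.
No common window is at least 45 minutes long.

none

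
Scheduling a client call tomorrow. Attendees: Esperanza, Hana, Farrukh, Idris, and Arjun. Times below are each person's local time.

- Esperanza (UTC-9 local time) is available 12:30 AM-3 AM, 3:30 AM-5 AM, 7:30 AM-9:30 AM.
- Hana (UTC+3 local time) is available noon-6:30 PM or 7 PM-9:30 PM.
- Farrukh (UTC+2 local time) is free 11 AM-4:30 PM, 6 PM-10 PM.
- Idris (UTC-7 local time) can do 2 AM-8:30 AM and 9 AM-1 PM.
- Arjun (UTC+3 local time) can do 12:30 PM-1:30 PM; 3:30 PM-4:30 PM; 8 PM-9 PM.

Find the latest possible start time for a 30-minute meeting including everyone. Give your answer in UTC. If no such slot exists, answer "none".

Esperanza in UTC: 09:30-12:00, 12:30-14:00, 16:30-18:30 (add 9h to convert from UTC-9).
Hana in UTC: 09:00-15:30, 16:00-18:30 (subtract 3h to convert from UTC+3).
Farrukh in UTC: 09:00-14:30, 16:00-20:00 (subtract 2h to convert from UTC+2).
Idris in UTC: 09:00-15:30, 16:00-20:00 (add 7h to convert from UTC-7).
Arjun in UTC: 09:30-10:30, 12:30-13:30, 17:00-18:00 (subtract 3h to convert from UTC+3).
Esperanza ∩ Hana: 09:30-12:00, 12:30-14:00, 16:30-18:30.
Esperanza ∩ Hana ∩ Farrukh: 09:30-12:00, 12:30-14:00, 16:30-18:30.
Esperanza ∩ Hana ∩ Farrukh ∩ Idris: 09:30-12:00, 12:30-14:00, 16:30-18:30.
Esperanza ∩ Hana ∩ Farrukh ∩ Idris ∩ Arjun: 09:30-10:30, 12:30-13:30, 17:00-18:00.
The last common window of at least 30 minutes is 17:00-18:00; a 30-minute meeting can start as late as 17:30 and still end by 18:00.

17:30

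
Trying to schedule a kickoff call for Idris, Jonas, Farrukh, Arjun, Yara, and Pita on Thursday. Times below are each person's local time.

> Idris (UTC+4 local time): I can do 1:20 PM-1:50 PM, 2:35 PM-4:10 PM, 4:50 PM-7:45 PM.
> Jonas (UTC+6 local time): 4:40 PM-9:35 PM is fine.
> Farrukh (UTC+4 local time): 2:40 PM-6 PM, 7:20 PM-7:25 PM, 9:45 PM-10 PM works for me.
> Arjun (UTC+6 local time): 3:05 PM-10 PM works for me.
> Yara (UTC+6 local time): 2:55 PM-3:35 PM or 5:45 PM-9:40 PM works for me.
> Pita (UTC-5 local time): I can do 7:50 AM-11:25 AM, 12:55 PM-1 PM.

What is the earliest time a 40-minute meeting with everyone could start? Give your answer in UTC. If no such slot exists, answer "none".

12:50

Idris in UTC: 09:20-09:50, 10:35-12:10, 12:50-15:45 (subtract 4h to convert from UTC+4).
Jonas in UTC: 10:40-15:35 (subtract 6h to convert from UTC+6).
Farrukh in UTC: 10:40-14:00, 15:20-15:25, 17:45-18:00 (subtract 4h to convert from UTC+4).
Arjun in UTC: 09:05-16:00 (subtract 6h to convert from UTC+6).
Yara in UTC: 08:55-09:35, 11:45-15:40 (subtract 6h to convert from UTC+6).
Pita in UTC: 12:50-16:25, 17:55-18:00 (add 5h to convert from UTC-5).
Idris ∩ Jonas: 10:40-12:10, 12:50-15:35.
Idris ∩ Jonas ∩ Farrukh: 10:40-12:10, 12:50-14:00, 15:20-15:25.
Idris ∩ Jonas ∩ Farrukh ∩ Arjun: 10:40-12:10, 12:50-14:00, 15:20-15:25.
Idris ∩ Jonas ∩ Farrukh ∩ Arjun ∩ Yara: 11:45-12:10, 12:50-14:00, 15:20-15:25.
Idris ∩ Jonas ∩ Farrukh ∩ Arjun ∩ Yara ∩ Pita: 12:50-14:00, 15:20-15:25.
Those are the intersection windows.
The first common window of at least 40 minutes is 12:50-14:00, so the earliest start is 12:50.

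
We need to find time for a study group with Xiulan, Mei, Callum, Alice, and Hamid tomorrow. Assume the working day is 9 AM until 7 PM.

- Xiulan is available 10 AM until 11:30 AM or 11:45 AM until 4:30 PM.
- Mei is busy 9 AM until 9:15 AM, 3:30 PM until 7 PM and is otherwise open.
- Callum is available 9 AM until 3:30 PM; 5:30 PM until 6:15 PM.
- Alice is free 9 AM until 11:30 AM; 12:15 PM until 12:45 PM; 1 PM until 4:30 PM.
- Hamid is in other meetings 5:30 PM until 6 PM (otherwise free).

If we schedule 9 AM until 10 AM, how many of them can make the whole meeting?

3

Xiulan free: 10:00-11:30, 11:45-16:30.
Mei free: 09:15-15:30 (invert busy blocks within the working day).
Callum free: 09:00-15:30, 17:30-18:15.
Alice free: 09:00-11:30, 12:15-12:45, 13:00-16:30.
Hamid free: 09:00-17:30, 18:00-19:00 (invert busy blocks within the working day).
Callum, Alice, and Hamid can make the full 09:00-10:00 slot — that's 3.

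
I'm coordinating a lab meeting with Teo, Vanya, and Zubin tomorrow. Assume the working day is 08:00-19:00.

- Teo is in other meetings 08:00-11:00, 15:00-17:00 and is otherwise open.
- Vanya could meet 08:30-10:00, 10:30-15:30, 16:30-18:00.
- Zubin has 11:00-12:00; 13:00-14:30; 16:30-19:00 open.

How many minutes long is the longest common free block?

Teo free: 11:00-15:00, 17:00-19:00 (invert busy blocks within the working day).
Vanya free: 08:30-10:00, 10:30-15:30, 16:30-18:00.
Zubin free: 11:00-12:00, 13:00-14:30, 16:30-19:00.
Teo ∩ Vanya: 11:00-15:00, 17:00-18:00.
Teo ∩ Vanya ∩ Zubin: 11:00-12:00, 13:00-14:30, 17:00-18:00.
The longest is 13:00-14:30 at 90 minutes.

90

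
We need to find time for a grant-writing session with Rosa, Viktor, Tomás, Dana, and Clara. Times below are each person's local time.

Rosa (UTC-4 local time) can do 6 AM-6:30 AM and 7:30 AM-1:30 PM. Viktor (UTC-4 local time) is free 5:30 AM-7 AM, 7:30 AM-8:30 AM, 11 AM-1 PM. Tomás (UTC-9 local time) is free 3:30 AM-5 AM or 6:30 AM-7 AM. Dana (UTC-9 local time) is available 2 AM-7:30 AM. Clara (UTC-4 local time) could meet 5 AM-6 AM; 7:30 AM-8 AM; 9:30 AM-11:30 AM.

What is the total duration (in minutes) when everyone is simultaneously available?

0

Rosa in UTC: 10:00-10:30, 11:30-17:30 (add 4h to convert from UTC-4).
Viktor in UTC: 09:30-11:00, 11:30-12:30, 15:00-17:00 (add 4h to convert from UTC-4).
Tomás in UTC: 12:30-14:00, 15:30-16:00 (add 9h to convert from UTC-9).
Dana in UTC: 11:00-16:30 (add 9h to convert from UTC-9).
Clara in UTC: 09:00-10:00, 11:30-12:00, 13:30-15:30 (add 4h to convert from UTC-4).
Rosa ∩ Viktor: 10:00-10:30, 11:30-12:30, 15:00-17:00.
Rosa ∩ Viktor ∩ Tomás: 15:30-16:00.
Rosa ∩ Viktor ∩ Tomás ∩ Dana: 15:30-16:00.
Rosa ∩ Viktor ∩ Tomás ∩ Dana ∩ Clara: ∅.
There is no time when everyone is free.
There is no common window, so the total is 0 minutes.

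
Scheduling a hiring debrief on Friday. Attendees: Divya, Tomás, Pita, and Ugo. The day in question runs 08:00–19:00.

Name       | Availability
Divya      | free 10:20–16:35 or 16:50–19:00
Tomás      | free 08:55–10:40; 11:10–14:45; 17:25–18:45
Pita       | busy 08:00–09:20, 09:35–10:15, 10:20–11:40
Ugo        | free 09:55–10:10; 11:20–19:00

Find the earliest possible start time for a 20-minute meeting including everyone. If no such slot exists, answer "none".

Divya free: 10:20-16:35, 16:50-19:00.
Tomás free: 08:55-10:40, 11:10-14:45, 17:25-18:45.
Pita free: 09:20-09:35, 10:15-10:20, 11:40-19:00 (invert busy blocks within the working day).
Ugo free: 09:55-10:10, 11:20-19:00.
Divya ∩ Tomás: 10:20-10:40, 11:10-14:45, 17:25-18:45.
Divya ∩ Tomás ∩ Pita: 11:40-14:45, 17:25-18:45.
Divya ∩ Tomás ∩ Pita ∩ Ugo: 11:40-14:45, 17:25-18:45.
The first common window of at least 20 minutes is 11:40-14:45, so the earliest start is 11:40.

11:40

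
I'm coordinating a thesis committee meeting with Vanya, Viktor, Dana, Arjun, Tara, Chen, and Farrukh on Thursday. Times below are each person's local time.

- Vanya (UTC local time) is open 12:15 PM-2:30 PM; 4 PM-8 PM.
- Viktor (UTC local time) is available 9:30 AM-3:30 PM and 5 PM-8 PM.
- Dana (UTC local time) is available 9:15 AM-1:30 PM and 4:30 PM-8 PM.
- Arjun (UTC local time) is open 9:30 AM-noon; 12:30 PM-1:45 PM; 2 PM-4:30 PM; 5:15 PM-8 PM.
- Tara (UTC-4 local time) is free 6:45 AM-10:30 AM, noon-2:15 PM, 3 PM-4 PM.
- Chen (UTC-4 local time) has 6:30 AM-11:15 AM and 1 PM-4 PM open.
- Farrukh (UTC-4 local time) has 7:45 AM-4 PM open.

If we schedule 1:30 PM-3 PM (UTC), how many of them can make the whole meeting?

3

Vanya in UTC: 12:15-14:30, 16:00-20:00.
Viktor in UTC: 09:30-15:30, 17:00-20:00.
Dana in UTC: 09:15-13:30, 16:30-20:00.
Arjun in UTC: 09:30-12:00, 12:30-13:45, 14:00-16:30, 17:15-20:00.
Tara in UTC: 10:45-14:30, 16:00-18:15, 19:00-20:00 (add 4h to convert from UTC-4).
Chen in UTC: 10:30-15:15, 17:00-20:00 (add 4h to convert from UTC-4).
Farrukh in UTC: 11:45-20:00 (add 4h to convert from UTC-4).
Viktor, Chen, and Farrukh can make the full 13:30-15:00 slot — that's 3.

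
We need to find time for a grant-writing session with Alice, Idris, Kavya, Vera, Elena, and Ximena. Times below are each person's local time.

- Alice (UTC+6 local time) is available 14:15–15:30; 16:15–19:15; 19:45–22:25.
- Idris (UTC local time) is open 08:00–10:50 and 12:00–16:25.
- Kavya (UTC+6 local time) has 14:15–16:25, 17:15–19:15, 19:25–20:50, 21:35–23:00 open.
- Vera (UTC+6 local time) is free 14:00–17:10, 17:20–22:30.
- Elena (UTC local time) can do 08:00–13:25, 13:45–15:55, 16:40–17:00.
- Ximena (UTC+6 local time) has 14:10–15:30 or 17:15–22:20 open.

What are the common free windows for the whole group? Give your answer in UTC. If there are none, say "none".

Alice in UTC: 08:15-09:30, 10:15-13:15, 13:45-16:25 (subtract 6h to convert from UTC+6).
Idris in UTC: 08:00-10:50, 12:00-16:25.
Kavya in UTC: 08:15-10:25, 11:15-13:15, 13:25-14:50, 15:35-17:00 (subtract 6h to convert from UTC+6).
Vera in UTC: 08:00-11:10, 11:20-16:30 (subtract 6h to convert from UTC+6).
Elena in UTC: 08:00-13:25, 13:45-15:55, 16:40-17:00.
Ximena in UTC: 08:10-09:30, 11:15-16:20 (subtract 6h to convert from UTC+6).
Alice ∩ Idris: 08:15-09:30, 10:15-10:50, 12:00-13:15, 13:45-16:25.
Alice ∩ Idris ∩ Kavya: 08:15-09:30, 10:15-10:25, 12:00-13:15, 13:45-14:50, 15:35-16:25.
Alice ∩ Idris ∩ Kavya ∩ Vera: 08:15-09:30, 10:15-10:25, 12:00-13:15, 13:45-14:50, 15:35-16:25.
Alice ∩ Idris ∩ Kavya ∩ Vera ∩ Elena: 08:15-09:30, 10:15-10:25, 12:00-13:15, 13:45-14:50, 15:35-15:55.
Alice ∩ Idris ∩ Kavya ∩ Vera ∩ Elena ∩ Ximena: 08:15-09:30, 12:00-13:15, 13:45-14:50, 15:35-15:55.

08:15-09:30, 12:00-13:15, 13:45-14:50, 15:35-15:55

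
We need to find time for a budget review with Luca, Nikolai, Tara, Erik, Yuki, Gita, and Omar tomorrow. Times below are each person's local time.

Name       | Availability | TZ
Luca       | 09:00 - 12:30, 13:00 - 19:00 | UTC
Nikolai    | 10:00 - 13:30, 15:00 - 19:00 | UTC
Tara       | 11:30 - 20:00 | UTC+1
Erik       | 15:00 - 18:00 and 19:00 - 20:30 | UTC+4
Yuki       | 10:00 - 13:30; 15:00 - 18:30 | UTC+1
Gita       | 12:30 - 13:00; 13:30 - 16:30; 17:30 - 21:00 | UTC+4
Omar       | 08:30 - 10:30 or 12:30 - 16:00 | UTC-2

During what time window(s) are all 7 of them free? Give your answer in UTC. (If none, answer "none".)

11:00-12:30, 15:00-16:30

Luca in UTC: 09:00-12:30, 13:00-19:00.
Nikolai in UTC: 10:00-13:30, 15:00-19:00.
Tara in UTC: 10:30-19:00 (subtract 1h to convert from UTC+1).
Erik in UTC: 11:00-14:00, 15:00-16:30 (subtract 4h to convert from UTC+4).
Yuki in UTC: 09:00-12:30, 14:00-17:30 (subtract 1h to convert from UTC+1).
Gita in UTC: 08:30-09:00, 09:30-12:30, 13:30-17:00 (subtract 4h to convert from UTC+4).
Omar in UTC: 10:30-12:30, 14:30-18:00 (add 2h to convert from UTC-2).
Luca ∩ Nikolai: 10:00-12:30, 13:00-13:30, 15:00-19:00.
Luca ∩ Nikolai ∩ Tara: 10:30-12:30, 13:00-13:30, 15:00-19:00.
Luca ∩ Nikolai ∩ Tara ∩ Erik: 11:00-12:30, 13:00-13:30, 15:00-16:30.
Luca ∩ Nikolai ∩ Tara ∩ Erik ∩ Yuki: 11:00-12:30, 15:00-16:30.
Luca ∩ Nikolai ∩ Tara ∩ Erik ∩ Yuki ∩ Gita: 11:00-12:30, 15:00-16:30.
Luca ∩ Nikolai ∩ Tara ∩ Erik ∩ Yuki ∩ Gita ∩ Omar: 11:00-12:30, 15:00-16:30.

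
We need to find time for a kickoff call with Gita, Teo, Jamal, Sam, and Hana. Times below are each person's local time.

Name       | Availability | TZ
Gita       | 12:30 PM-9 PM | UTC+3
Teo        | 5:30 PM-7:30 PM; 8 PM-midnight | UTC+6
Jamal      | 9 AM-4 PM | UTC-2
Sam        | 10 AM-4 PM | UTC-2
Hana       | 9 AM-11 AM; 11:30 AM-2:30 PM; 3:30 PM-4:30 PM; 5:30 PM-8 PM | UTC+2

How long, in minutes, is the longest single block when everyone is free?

150

Gita in UTC: 09:30-18:00 (subtract 3h to convert from UTC+3).
Teo in UTC: 11:30-13:30, 14:00-18:00 (subtract 6h to convert from UTC+6).
Jamal in UTC: 11:00-18:00 (add 2h to convert from UTC-2).
Sam in UTC: 12:00-18:00 (add 2h to convert from UTC-2).
Hana in UTC: 07:00-09:00, 09:30-12:30, 13:30-14:30, 15:30-18:00 (subtract 2h to convert from UTC+2).
Gita ∩ Teo: 11:30-13:30, 14:00-18:00.
Gita ∩ Teo ∩ Jamal: 11:30-13:30, 14:00-18:00.
Gita ∩ Teo ∩ Jamal ∩ Sam: 12:00-13:30, 14:00-18:00.
Gita ∩ Teo ∩ Jamal ∩ Sam ∩ Hana: 12:00-12:30, 14:00-14:30, 15:30-18:00.
So the common availability across everyone is 12:00-12:30, 14:00-14:30, 15:30-18:00.
The longest is 15:30-18:00 at 150 minutes.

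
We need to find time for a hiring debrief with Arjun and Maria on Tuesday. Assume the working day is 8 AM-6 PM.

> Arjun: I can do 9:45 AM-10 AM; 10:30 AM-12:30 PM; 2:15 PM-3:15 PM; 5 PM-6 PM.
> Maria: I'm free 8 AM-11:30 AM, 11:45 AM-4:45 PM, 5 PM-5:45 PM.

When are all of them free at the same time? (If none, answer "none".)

09:45-10:00, 10:30-11:30, 11:45-12:30, 14:15-15:15, 17:00-17:45

Arjun ∩ Maria: 09:45-10:00, 10:30-11:30, 11:45-12:30, 14:15-15:15, 17:00-17:45.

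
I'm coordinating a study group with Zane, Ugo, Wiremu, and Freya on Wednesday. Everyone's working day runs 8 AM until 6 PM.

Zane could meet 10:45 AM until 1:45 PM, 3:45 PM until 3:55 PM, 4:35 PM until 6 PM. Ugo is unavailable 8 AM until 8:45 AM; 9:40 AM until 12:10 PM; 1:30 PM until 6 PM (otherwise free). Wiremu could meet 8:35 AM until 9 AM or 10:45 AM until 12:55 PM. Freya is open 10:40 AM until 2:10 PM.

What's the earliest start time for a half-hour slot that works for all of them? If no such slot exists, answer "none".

Zane free: 10:45-13:45, 15:45-15:55, 16:35-18:00.
Ugo free: 08:45-09:40, 12:10-13:30 (invert busy blocks within the working day).
Wiremu free: 08:35-09:00, 10:45-12:55.
Freya free: 10:40-14:10.
Zane ∩ Ugo: 12:10-13:30.
Zane ∩ Ugo ∩ Wiremu: 12:10-12:55.
Zane ∩ Ugo ∩ Wiremu ∩ Freya: 12:10-12:55.
The first common window of at least 30 minutes is 12:10-12:55, so the earliest start is 12:10.

12:10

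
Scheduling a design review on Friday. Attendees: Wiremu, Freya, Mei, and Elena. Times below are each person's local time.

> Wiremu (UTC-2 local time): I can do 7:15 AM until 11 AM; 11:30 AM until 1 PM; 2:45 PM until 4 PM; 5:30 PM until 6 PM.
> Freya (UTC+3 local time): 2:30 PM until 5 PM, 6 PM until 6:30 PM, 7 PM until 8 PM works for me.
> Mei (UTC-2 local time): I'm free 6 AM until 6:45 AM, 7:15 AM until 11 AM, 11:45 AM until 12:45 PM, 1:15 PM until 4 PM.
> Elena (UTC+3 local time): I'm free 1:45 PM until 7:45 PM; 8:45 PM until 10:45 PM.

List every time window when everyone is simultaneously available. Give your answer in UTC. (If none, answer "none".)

11:30-13:00, 13:45-14:00

Wiremu in UTC: 09:15-13:00, 13:30-15:00, 16:45-18:00, 19:30-20:00 (add 2h to convert from UTC-2).
Freya in UTC: 11:30-14:00, 15:00-15:30, 16:00-17:00 (subtract 3h to convert from UTC+3).
Mei in UTC: 08:00-08:45, 09:15-13:00, 13:45-14:45, 15:15-18:00 (add 2h to convert from UTC-2).
Elena in UTC: 10:45-16:45, 17:45-19:45 (subtract 3h to convert from UTC+3).
Wiremu ∩ Freya: 11:30-13:00, 13:30-14:00, 16:45-17:00.
Wiremu ∩ Freya ∩ Mei: 11:30-13:00, 13:45-14:00, 16:45-17:00.
Wiremu ∩ Freya ∩ Mei ∩ Elena: 11:30-13:00, 13:45-14:00.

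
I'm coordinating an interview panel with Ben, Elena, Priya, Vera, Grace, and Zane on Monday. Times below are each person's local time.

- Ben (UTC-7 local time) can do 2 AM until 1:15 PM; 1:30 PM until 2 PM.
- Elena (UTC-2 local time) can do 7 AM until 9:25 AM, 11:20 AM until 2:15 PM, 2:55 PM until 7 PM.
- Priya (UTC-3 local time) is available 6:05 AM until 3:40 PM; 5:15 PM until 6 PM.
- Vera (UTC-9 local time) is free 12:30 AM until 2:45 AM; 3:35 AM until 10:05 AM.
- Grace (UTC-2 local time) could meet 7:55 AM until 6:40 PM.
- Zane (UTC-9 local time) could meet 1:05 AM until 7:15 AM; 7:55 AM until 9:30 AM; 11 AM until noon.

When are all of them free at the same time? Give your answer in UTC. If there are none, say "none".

10:05-11:25, 13:20-16:15, 16:55-18:30

Ben in UTC: 09:00-20:15, 20:30-21:00 (add 7h to convert from UTC-7).
Elena in UTC: 09:00-11:25, 13:20-16:15, 16:55-21:00 (add 2h to convert from UTC-2).
Priya in UTC: 09:05-18:40, 20:15-21:00 (add 3h to convert from UTC-3).
Vera in UTC: 09:30-11:45, 12:35-19:05 (add 9h to convert from UTC-9).
Grace in UTC: 09:55-20:40 (add 2h to convert from UTC-2).
Zane in UTC: 10:05-16:15, 16:55-18:30, 20:00-21:00 (add 9h to convert from UTC-9).
Ben ∩ Elena: 09:00-11:25, 13:20-16:15, 16:55-20:15, 20:30-21:00.
Ben ∩ Elena ∩ Priya: 09:05-11:25, 13:20-16:15, 16:55-18:40, 20:30-21:00.
Ben ∩ Elena ∩ Priya ∩ Vera: 09:30-11:25, 13:20-16:15, 16:55-18:40.
Ben ∩ Elena ∩ Priya ∩ Vera ∩ Grace: 09:55-11:25, 13:20-16:15, 16:55-18:40.
Ben ∩ Elena ∩ Priya ∩ Vera ∩ Grace ∩ Zane: 10:05-11:25, 13:20-16:15, 16:55-18:30.
So the common availability across everyone is 10:05-11:25, 13:20-16:15, 16:55-18:30.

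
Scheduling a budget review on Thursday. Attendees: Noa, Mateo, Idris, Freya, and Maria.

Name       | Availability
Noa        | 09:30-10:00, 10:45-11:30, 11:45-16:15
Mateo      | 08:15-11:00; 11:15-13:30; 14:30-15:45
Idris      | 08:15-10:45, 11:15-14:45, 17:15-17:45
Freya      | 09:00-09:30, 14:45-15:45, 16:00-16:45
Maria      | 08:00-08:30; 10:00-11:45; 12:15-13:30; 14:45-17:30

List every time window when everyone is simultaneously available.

Noa ∩ Mateo: 09:30-10:00, 10:45-11:00, 11:15-11:30, 11:45-13:30, 14:30-15:45.
Noa ∩ Mateo ∩ Idris: 09:30-10:00, 11:15-11:30, 11:45-13:30, 14:30-14:45.
Noa ∩ Mateo ∩ Idris ∩ Freya: ∅.
Noa ∩ Mateo ∩ Idris ∩ Freya ∩ Maria: ∅.
There is no time when everyone is free.

none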